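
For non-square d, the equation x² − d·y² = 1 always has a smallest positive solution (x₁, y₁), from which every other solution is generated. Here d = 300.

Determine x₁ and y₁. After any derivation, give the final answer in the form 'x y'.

1351 78

[17; 3,8,3,34] for √300; ℓ=4 ⇒ convergent index 3
a_0=17:  p_0=17·1+0=17,  q_0=17·0+1=1
…
a_2=8:  p_2=8·52+17=433,  q_2=8·3+1=25
a_3=3:  p_3=3·433+52=1351,  q_3=3·25+3=78
(x₁, y₁) = (1351, 78);  1351² − 300·78² = 1 ✓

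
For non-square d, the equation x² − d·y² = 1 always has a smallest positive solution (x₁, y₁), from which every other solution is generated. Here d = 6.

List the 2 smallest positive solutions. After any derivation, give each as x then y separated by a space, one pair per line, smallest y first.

d=6: √d = [2; 2,4] (ℓ=2, even), read p_1/q_1
i=0: a=2 ⇒ p=2, q=1
i=1: a=2 ⇒ p=5, q=2
(x₁, y₁) = (5, 2);  5² − 6·2² = 1 ✓
n=2: (5,2)∘(5,2) = (5·5+6·2·2, 5·2+2·5) = (49,20)

5 2
49 20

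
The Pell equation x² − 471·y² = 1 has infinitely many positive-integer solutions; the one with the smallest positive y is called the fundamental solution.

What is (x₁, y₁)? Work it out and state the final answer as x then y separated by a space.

√471 = [21; 1,2,2,1,3,…,2,1,42, …], period ℓ=14 (even) → k=13
k=0  a_k=21  p_k/q_k = 21/1
k=1  a_k=1  p_k/q_k = 22/1
k=2  a_k=2  p_k/q_k = 65/3
k=3  a_k=2  p_k/q_k = 152/7
…
k=5  a_k=3  p_k/q_k = 803/37
…
k=7  a_k=14  p_k/q_k = 48809/2249
…
k=9  a_k=3  p_k/q_k = 644804/29711
k=10  a_k=1  p_k/q_k = 843469/38865
k=11  a_k=2  p_k/q_k = 2331742/107441
k=12  a_k=2  p_k/q_k = 5506953/253747
k=13  a_k=1  p_k/q_k = 7838695/361188
fundamental: x₁=7838695, y₁=361188  (since 61445139303025 − 471·130456771344 = 1)

7838695 361188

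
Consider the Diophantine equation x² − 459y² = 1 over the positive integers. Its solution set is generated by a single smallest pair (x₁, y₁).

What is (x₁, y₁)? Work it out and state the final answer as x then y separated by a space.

√459 → a₀=21, period (2,2,1,4,21,4,1,2,2,42); ℓ=10 even so k=9
i=0: a=21 ⇒ p=21, q=1
i=1: a=2 ⇒ p=43, q=2
i=2: a=2 ⇒ p=107, q=5
i=3: a=1 ⇒ p=150, q=7
i=4: a=4 ⇒ p=707, q=33
…
i=6: a=4 ⇒ p=60695, q=2833
i=7: a=1 ⇒ p=75692, q=3533
i=8: a=2 ⇒ p=212079, q=9899
i=9: a=2 ⇒ p=499850, q=23331
→ (499850, 23331).  Check: 499850²=249850022500, 459·23331²=249850022499, difference 1.

499850 23331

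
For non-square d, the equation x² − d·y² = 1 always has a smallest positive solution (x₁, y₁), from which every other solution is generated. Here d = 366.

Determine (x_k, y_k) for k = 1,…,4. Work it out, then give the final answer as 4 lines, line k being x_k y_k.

907925 47458
1648655611249 86176609300
2993711291685588725 156483795997357542
5436130649005627630680001 284151100961715516031400

√366 = [19; 7,1,1,1,2,12,2,1,1,1,7,38, …], period ℓ=12 (even) → k=11
a_0=19:  p_0=19·1+0=19,  q_0=19·0+1=1
a_1=7:  p_1=7·19+1=134,  q_1=7·1+0=7
…
a_4=1:  p_4=1·287+153=440,  q_4=1·15+8=23
…
a_8=1:  p_8=1·30055+14444=44499,  q_8=1·1571+755=2326
…
a_10=1:  p_10=1·74554+44499=119053,  q_10=1·3897+2326=6223
a_11=7:  p_11=7·119053+74554=907925,  q_11=7·6223+3897=47458
fundamental: x₁=907925, y₁=47458  (since 824327805625 − 366·2252261764 = 1)
(907925+47458√366)^2 = 1648655611249 + 86176609300√366
(907925+47458√366)^3 = 2993711291685588725 + 156483795997357542√366
(907925+47458√366)^4 = 5436130649005627630680001 + 284151100961715516031400√366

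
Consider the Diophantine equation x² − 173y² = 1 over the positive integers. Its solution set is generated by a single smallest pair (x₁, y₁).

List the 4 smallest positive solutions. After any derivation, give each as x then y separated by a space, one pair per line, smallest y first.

√173 = [13; 6,1,1,6,26, …], period ℓ=5 (odd) → k=9
step 0: (13, 1)  from 13·(1,0) + (0,1)
step 1: (79, 6)  from 6·(13,1) + (1,0)
step 2: (92, 7)  from 1·(79,6) + (13,1)
…
step 6: (176552, 13423)  from 6·(29239,2223) + (1118,85)
…
step 8: (382343, 29069)  from 1·(205791,15646) + (176552,13423)
step 9: (2499849, 190060)  from 6·(382343,29069) + (205791,15646)
fundamental: x₁=2499849, y₁=190060  (since 6249245022801 − 173·36122803600 = 1)
(x_2, y_2) = (2499849·2499849 + 173·190060·190060, 2499849·190060 + 190060·2499849) = (12498490045601, 950242601880)
(x_3, y_3) = (2499849·12498490045601 + 173·190060·950242601880, 2499849·950242601880 + 190060·12498490045601) = (62488675684008728649, 4750926036134042180)
(x_4, y_4) = (2499849·62488675684008728649 + 173·190060·4750926036134042180, 2499849·4750926036134042180 + 190060·62488675684008728649) = (312424506839974574118902401, 23753195401006348176659760)

2499849 190060
12498490045601 950242601880
62488675684008728649 4750926036134042180
312424506839974574118902401 23753195401006348176659760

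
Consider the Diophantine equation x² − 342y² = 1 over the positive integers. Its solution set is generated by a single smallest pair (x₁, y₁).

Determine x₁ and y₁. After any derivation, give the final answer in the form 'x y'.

d=342: √d = [18; 2,36] (ℓ=2, even), read p_1/q_1
a_0=18:  p_0=18·1+0=18,  q_0=18·0+1=1
a_1=2:  p_1=2·18+1=37,  q_1=2·1+0=2
(x₁, y₁) = (37, 2);  37² − 342·2² = 1 ✓

37 2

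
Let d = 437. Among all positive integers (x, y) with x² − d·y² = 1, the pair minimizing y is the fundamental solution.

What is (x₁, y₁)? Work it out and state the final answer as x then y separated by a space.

4599 220

[20; 1,9,2,9,1,40] for √437; ℓ=6 ⇒ convergent index 5
step 0: (20, 1)  from 20·(1,0) + (0,1)
…
step 4: (4160, 199)  from 9·(439,21) + (209,10)
step 5: (4599, 220)  from 1·(4160,199) + (439,21)
fundamental: x₁=4599, y₁=220  (since 21150801 − 437·48400 = 1)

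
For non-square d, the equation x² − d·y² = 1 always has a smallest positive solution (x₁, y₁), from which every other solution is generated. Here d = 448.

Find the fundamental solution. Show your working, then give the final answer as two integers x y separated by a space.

[21; 6,42] for √448; ℓ=2 ⇒ convergent index 1
step 0: (21, 1)  from 21·(1,0) + (0,1)
step 1: (127, 6)  from 6·(21,1) + (1,0)
→ (127, 6).  Check: 127²=16129, 448·6²=16128, difference 1.

127 6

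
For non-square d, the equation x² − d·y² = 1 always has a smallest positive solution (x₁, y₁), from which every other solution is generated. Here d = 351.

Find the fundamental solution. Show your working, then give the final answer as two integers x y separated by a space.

62425 3332

√351 → a₀=18, period (1,2,1,3,2,2,2,3,1,2,1,36); ℓ=12 even so k=11
step 0: (18, 1)  from 18·(1,0) + (0,1)
step 1: (19, 1)  from 1·(18,1) + (1,0)
step 2: (56, 3)  from 2·(19,1) + (18,1)
step 3: (75, 4)  from 1·(56,3) + (19,1)
step 4: (281, 15)  from 3·(75,4) + (56,3)
…
step 7: (3747, 200)  from 2·(1555,83) + (637,34)
…
step 9: (16543, 883)  from 1·(12796,683) + (3747,200)
step 10: (45882, 2449)  from 2·(16543,883) + (12796,683)
step 11: (62425, 3332)  from 1·(45882,2449) + (16543,883)
fundamental: x₁=62425, y₁=3332  (since 3896880625 − 351·11102224 = 1)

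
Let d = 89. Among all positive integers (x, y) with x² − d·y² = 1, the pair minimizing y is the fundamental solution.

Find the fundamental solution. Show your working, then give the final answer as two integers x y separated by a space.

d=89: √d = [9; 2,3,3,2,18] (ℓ=5, odd), read p_9/q_9
a_0=9:  p_0=9·1+0=9,  q_0=9·0+1=1
…
a_5=18:  p_5=18·500+217=9217,  q_5=18·53+23=977
a_6=2:  p_6=2·9217+500=18934,  q_6=2·977+53=2007
a_7=3:  p_7=3·18934+9217=66019,  q_7=3·2007+977=6998
a_8=3:  p_8=3·66019+18934=216991,  q_8=3·6998+2007=23001
a_9=2:  p_9=2·216991+66019=500001,  q_9=2·23001+6998=53000
→ (500001, 53000).  Check: 500001²=250001000001, 89·53000²=250001000000, difference 1.

500001 53000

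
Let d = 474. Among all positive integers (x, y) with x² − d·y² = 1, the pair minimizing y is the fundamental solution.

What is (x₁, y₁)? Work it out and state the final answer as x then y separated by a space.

√474 = [21; 1,3,2,1,1,…,3,1,42, …], period ℓ=14 (even) → k=13
k=0  a_k=21  p_k/q_k = 21/1
…
k=12  a_k=3  p_k/q_k = 149331/6859
k=13  a_k=1  p_k/q_k = 193549/8890
→ (193549, 8890).  Check: 193549²=37461215401, 474·8890²=37461215400, difference 1.

193549 8890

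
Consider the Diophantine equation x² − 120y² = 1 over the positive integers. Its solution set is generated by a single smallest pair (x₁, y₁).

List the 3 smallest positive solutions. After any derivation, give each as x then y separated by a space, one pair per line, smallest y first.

11 1
241 22
5291 483

√120 → a₀=10, period (1,20); ℓ=2 even so k=1
a_0=10:  p_0=10·1+0=10,  q_0=10·0+1=1
a_1=1:  p_1=1·10+1=11,  q_1=1·1+0=1
→ (11, 1).  Check: 11²=121, 120·1²=120, difference 1.
(x_2, y_2) = (11·11 + 120·1·1, 11·1 + 1·11) = (241, 22)
(x_3, y_3) = (11·241 + 120·1·22, 11·22 + 1·241) = (5291, 483)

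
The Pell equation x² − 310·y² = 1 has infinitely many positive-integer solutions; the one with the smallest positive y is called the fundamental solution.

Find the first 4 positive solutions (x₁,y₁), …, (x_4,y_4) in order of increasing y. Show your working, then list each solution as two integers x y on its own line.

848719 48204
1440647881921 81823301352
2445410459391369679 138889981000287972
4150932639366927117300481 235757131569084991314384

√310 = [17; 1,1,1,1,5,…,1,1,34, …], period ℓ=16 (even) → k=15
step 0: (17, 1)  from 17·(1,0) + (0,1)
step 1: (18, 1)  from 1·(17,1) + (1,0)
step 2: (35, 2)  from 1·(18,1) + (17,1)
…
step 4: (88, 5)  from 1·(53,3) + (35,2)
…
step 6: (1567, 89)  from 3·(493,28) + (88,5)
step 7: (2060, 117)  from 1·(1567,89) + (493,28)
step 8: (5687, 323)  from 2·(2060,117) + (1567,89)
…
step 10: (28928, 1643)  from 3·(7747,440) + (5687,323)
step 11: (152387, 8655)  from 5·(28928,1643) + (7747,440)
step 12: (181315, 10298)  from 1·(152387,8655) + (28928,1643)
…
step 14: (515017, 29251)  from 1·(333702,18953) + (181315,10298)
step 15: (848719, 48204)  from 1·(515017,29251) + (333702,18953)
fundamental: x₁=848719, y₁=48204  (since 720323940961 − 310·2323625616 = 1)
(x_2, y_2) = (848719·848719 + 310·48204·48204, 848719·48204 + 48204·848719) = (1440647881921, 81823301352)
(x_3, y_3) = (848719·1440647881921 + 310·48204·81823301352, 848719·81823301352 + 48204·1440647881921) = (2445410459391369679, 138889981000287972)
(x_4, y_4) = (848719·2445410459391369679 + 310·48204·138889981000287972, 848719·138889981000287972 + 48204·2445410459391369679) = (4150932639366927117300481, 235757131569084991314384)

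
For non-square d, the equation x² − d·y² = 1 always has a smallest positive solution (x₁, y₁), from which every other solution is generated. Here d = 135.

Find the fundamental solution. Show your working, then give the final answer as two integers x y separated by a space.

[11; 1,1,1,1,1,1,1,22] for √135; ℓ=8 ⇒ convergent index 7
step 0: (11, 1)  from 11·(1,0) + (0,1)
step 1: (12, 1)  from 1·(11,1) + (1,0)
step 2: (23, 2)  from 1·(12,1) + (11,1)
step 3: (35, 3)  from 1·(23,2) + (12,1)
step 4: (58, 5)  from 1·(35,3) + (23,2)
step 5: (93, 8)  from 1·(58,5) + (35,3)
step 6: (151, 13)  from 1·(93,8) + (58,5)
step 7: (244, 21)  from 1·(151,13) + (93,8)
fundamental: x₁=244, y₁=21  (since 59536 − 135·441 = 1)

244 21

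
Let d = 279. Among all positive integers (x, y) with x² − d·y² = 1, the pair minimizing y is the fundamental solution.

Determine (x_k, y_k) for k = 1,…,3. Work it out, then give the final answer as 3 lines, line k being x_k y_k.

1520 91
4620799 276640
14047227440 840985509

d=279: √d = [16; 1,2,2,1,2,2,1,32] (ℓ=8, even), read p_7/q_7
a_0=16:  p_0=16·1+0=16,  q_0=16·0+1=1
…
a_4=1:  p_4=1·117+50=167,  q_4=1·7+3=10
…
a_6=2:  p_6=2·451+167=1069,  q_6=2·27+10=64
a_7=1:  p_7=1·1069+451=1520,  q_7=1·64+27=91
(x₁, y₁) = (1520, 91);  1520² − 279·91² = 1 ✓
(1520+91√279)^2 = 4620799 + 276640√279
(1520+91√279)^3 = 14047227440 + 840985509√279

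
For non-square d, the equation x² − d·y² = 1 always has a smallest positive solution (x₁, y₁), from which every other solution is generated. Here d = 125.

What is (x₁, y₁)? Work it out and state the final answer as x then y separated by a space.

√125 = [11; 5,1,1,5,22, …], period ℓ=5 (odd) → k=9
i=0: a=11 ⇒ p=11, q=1
i=1: a=5 ⇒ p=56, q=5
i=2: a=1 ⇒ p=67, q=6
i=3: a=1 ⇒ p=123, q=11
…
i=5: a=22 ⇒ p=15127, q=1353
…
i=8: a=1 ⇒ p=167761, q=15005
i=9: a=5 ⇒ p=930249, q=83204
fundamental: x₁=930249, y₁=83204  (since 865363202001 − 125·6922905616 = 1)

930249 83204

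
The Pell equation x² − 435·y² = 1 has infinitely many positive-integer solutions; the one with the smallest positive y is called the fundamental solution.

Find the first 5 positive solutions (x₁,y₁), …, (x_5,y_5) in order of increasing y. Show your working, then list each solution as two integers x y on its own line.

[20; 1,5,1,40] for √435; ℓ=4 ⇒ convergent index 3
a_0=20:  p_0=20·1+0=20,  q_0=20·0+1=1
a_1=1:  p_1=1·20+1=21,  q_1=1·1+0=1
a_2=5:  p_2=5·21+20=125,  q_2=5·1+1=6
a_3=1:  p_3=1·125+21=146,  q_3=1·6+1=7
fundamental: x₁=146, y₁=7  (since 21316 − 435·49 = 1)
(x_2, y_2) = (146·146 + 435·7·7, 146·7 + 7·146) = (42631, 2044)
(x_3, y_3) = (146·42631 + 435·7·2044, 146·2044 + 7·42631) = (12448106, 596841)
(x_4, y_4) = (146·12448106 + 435·7·596841, 146·596841 + 7·12448106) = (3634804321, 174275528)
(x_5, y_5) = (146·3634804321 + 435·7·174275528, 146·174275528 + 7·3634804321) = (1061350413626, 50887857335)

146 7
42631 2044
12448106 596841
3634804321 174275528
1061350413626 50887857335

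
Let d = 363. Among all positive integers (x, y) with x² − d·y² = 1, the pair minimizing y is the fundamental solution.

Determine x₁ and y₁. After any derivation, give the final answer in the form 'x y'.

√363 = [19; 19,38, …], period ℓ=2 (even) → k=1
step 0: (19, 1)  from 19·(1,0) + (0,1)
step 1: (362, 19)  from 19·(19,1) + (1,0)
→ (362, 19).  Check: 362²=131044, 363·19²=131043, difference 1.

362 19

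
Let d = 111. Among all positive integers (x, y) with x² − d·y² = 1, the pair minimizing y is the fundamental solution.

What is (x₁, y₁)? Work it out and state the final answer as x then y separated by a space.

[10; 1,1,6,1,1,20] for √111; ℓ=6 ⇒ convergent index 5
a_0=10:  p_0=10·1+0=10,  q_0=10·0+1=1
a_1=1:  p_1=1·10+1=11,  q_1=1·1+0=1
a_2=1:  p_2=1·11+10=21,  q_2=1·1+1=2
…
a_4=1:  p_4=1·137+21=158,  q_4=1·13+2=15
a_5=1:  p_5=1·158+137=295,  q_5=1·15+13=28
fundamental: x₁=295, y₁=28  (since 87025 − 111·784 = 1)

295 28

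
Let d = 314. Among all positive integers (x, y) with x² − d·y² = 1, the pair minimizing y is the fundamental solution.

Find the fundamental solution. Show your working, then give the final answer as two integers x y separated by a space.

392499 22150

[17; 1,2,1,1,2,1,34] for √314; ℓ=7 ⇒ convergent index 13
step 0: (17, 1)  from 17·(1,0) + (0,1)
step 1: (18, 1)  from 1·(17,1) + (1,0)
step 2: (53, 3)  from 2·(18,1) + (17,1)
step 3: (71, 4)  from 1·(53,3) + (18,1)
step 4: (124, 7)  from 1·(71,4) + (53,3)
step 5: (319, 18)  from 2·(124,7) + (71,4)
…
step 7: (15381, 868)  from 34·(443,25) + (319,18)
step 8: (15824, 893)  from 1·(15381,868) + (443,25)
…
step 10: (62853, 3547)  from 1·(47029,2654) + (15824,893)
step 11: (109882, 6201)  from 1·(62853,3547) + (47029,2654)
step 12: (282617, 15949)  from 2·(109882,6201) + (62853,3547)
step 13: (392499, 22150)  from 1·(282617,15949) + (109882,6201)
fundamental: x₁=392499, y₁=22150  (since 154055465001 − 314·490622500 = 1)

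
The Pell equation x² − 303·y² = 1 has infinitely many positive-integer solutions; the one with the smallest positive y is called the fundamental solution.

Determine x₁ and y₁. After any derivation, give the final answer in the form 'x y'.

√303 → a₀=17, period (2,2,5,2,2,34); ℓ=6 even so k=5
a_0=17:  p_0=17·1+0=17,  q_0=17·0+1=1
…
a_2=2:  p_2=2·35+17=87,  q_2=2·2+1=5
a_3=5:  p_3=5·87+35=470,  q_3=5·5+2=27
a_4=2:  p_4=2·470+87=1027,  q_4=2·27+5=59
a_5=2:  p_5=2·1027+470=2524,  q_5=2·59+27=145
→ (2524, 145).  Check: 2524²=6370576, 303·145²=6370575, difference 1.

2524 145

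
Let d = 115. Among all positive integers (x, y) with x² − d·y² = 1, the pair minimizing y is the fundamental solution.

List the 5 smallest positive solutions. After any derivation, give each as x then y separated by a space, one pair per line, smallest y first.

1126 105
2535751 236460
5710510126 532507815
12860066268001 1199207362920
28960863525028126 2700614448788025

√115 → a₀=10, period (1,2,1,1,1,1,1,2,1,20); ℓ=10 even so k=9
k=0  a_k=10  p_k/q_k = 10/1
…
k=2  a_k=2  p_k/q_k = 32/3
…
k=4  a_k=1  p_k/q_k = 75/7
…
k=6  a_k=1  p_k/q_k = 193/18
k=7  a_k=1  p_k/q_k = 311/29
k=8  a_k=2  p_k/q_k = 815/76
k=9  a_k=1  p_k/q_k = 1126/105
(x₁, y₁) = (1126, 105);  1126² − 115·105² = 1 ✓
(1126+105√115)^2 = 2535751 + 236460√115
(1126+105√115)^3 = 5710510126 + 532507815√115
(1126+105√115)^4 = 12860066268001 + 1199207362920√115
(1126+105√115)^5 = 28960863525028126 + 2700614448788025√115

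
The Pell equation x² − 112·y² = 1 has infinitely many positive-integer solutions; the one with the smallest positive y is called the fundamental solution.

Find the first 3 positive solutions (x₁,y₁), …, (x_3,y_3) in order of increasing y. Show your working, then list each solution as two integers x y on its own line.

√112 → a₀=10, period (1,1,2,1,1,20); ℓ=6 even so k=5
i=0: a=10 ⇒ p=10, q=1
i=1: a=1 ⇒ p=11, q=1
i=2: a=1 ⇒ p=21, q=2
i=3: a=2 ⇒ p=53, q=5
i=4: a=1 ⇒ p=74, q=7
i=5: a=1 ⇒ p=127, q=12
(x₁, y₁) = (127, 12);  127² − 112·12² = 1 ✓
(x_2, y_2) = (127·127 + 112·12·12, 127·12 + 12·127) = (32257, 3048)
(x_3, y_3) = (127·32257 + 112·12·3048, 127·3048 + 12·32257) = (8193151, 774180)

127 12
32257 3048
8193151 774180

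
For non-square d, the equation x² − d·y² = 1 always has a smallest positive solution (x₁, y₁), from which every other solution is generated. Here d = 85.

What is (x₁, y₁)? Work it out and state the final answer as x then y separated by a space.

d=85: √d = [9; 4,1,1,4,18] (ℓ=5, odd), read p_9/q_9
k=0  a_k=9  p_k/q_k = 9/1
k=1  a_k=4  p_k/q_k = 37/4
k=2  a_k=1  p_k/q_k = 46/5
…
k=4  a_k=4  p_k/q_k = 378/41
k=5  a_k=18  p_k/q_k = 6887/747
k=6  a_k=4  p_k/q_k = 27926/3029
k=7  a_k=1  p_k/q_k = 34813/3776
k=8  a_k=1  p_k/q_k = 62739/6805
k=9  a_k=4  p_k/q_k = 285769/30996
→ (285769, 30996).  Check: 285769²=81663921361, 85·30996²=81663921360, difference 1.

285769 30996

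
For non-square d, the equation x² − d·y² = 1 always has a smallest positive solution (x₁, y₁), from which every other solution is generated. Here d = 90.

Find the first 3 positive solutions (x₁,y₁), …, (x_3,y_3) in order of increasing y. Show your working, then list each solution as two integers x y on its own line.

19 2
721 76
27379 2886

√90 → a₀=9, period (2,18); ℓ=2 even so k=1
k=0  a_k=9  p_k/q_k = 9/1
k=1  a_k=2  p_k/q_k = 19/2
(x₁, y₁) = (19, 2);  19² − 90·2² = 1 ✓
(x_2, y_2) = (19·19 + 90·2·2, 19·2 + 2·19) = (721, 76)
(x_3, y_3) = (19·721 + 90·2·76, 19·76 + 2·721) = (27379, 2886)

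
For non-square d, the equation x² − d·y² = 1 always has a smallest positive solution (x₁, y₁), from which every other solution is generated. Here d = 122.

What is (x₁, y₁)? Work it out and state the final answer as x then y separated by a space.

[11; 22] for √122; ℓ=1 ⇒ convergent index 1
i=0: a=11 ⇒ p=11, q=1
i=1: a=22 ⇒ p=243, q=22
(x₁, y₁) = (243, 22);  243² − 122·22² = 1 ✓

243 22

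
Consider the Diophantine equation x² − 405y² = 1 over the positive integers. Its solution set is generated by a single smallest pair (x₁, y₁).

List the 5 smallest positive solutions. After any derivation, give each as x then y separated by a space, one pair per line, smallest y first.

161 8
51841 2576
16692641 829464
5374978561 267084832
1730726404001 86000486440

√405 = [20; 8,40, …], period ℓ=2 (even) → k=1
a_0=20:  p_0=20·1+0=20,  q_0=20·0+1=1
a_1=8:  p_1=8·20+1=161,  q_1=8·1+0=8
(x₁, y₁) = (161, 8);  161² − 405·8² = 1 ✓
k=2:  x_2 = 161·161+405·8·8 = 51841,  y_2 = 161·8+8·161 = 2576
k=3:  x_3 = 161·51841+405·8·2576 = 16692641,  y_3 = 161·2576+8·51841 = 829464
k=4:  x_4 = 161·16692641+405·8·829464 = 5374978561,  y_4 = 161·829464+8·16692641 = 267084832
k=5:  x_5 = 161·5374978561+405·8·267084832 = 1730726404001,  y_5 = 161·267084832+8·5374978561 = 86000486440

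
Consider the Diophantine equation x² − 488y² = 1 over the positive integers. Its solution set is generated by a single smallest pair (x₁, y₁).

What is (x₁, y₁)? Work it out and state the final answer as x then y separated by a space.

243 11

[22; 11,44] for √488; ℓ=2 ⇒ convergent index 1
i=0: a=22 ⇒ p=22, q=1
i=1: a=11 ⇒ p=243, q=11
→ (243, 11).  Check: 243²=59049, 488·11²=59048, difference 1.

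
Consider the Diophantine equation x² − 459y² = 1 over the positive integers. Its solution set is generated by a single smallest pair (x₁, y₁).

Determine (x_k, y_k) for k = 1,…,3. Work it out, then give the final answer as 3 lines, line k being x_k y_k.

[21; 2,2,1,4,21,4,1,2,2,42] for √459; ℓ=10 ⇒ convergent index 9
i=0: a=21 ⇒ p=21, q=1
…
i=4: a=4 ⇒ p=707, q=33
i=5: a=21 ⇒ p=14997, q=700
i=6: a=4 ⇒ p=60695, q=2833
i=7: a=1 ⇒ p=75692, q=3533
i=8: a=2 ⇒ p=212079, q=9899
i=9: a=2 ⇒ p=499850, q=23331
→ (499850, 23331).  Check: 499850²=249850022500, 459·23331²=249850022499, difference 1.
n=2: (499850,23331)∘(499850,23331) = (499850·499850+459·23331·23331, 499850·23331+23331·499850) = (499700044999,23324000700)
n=3: (499700044999,23324000700)∘(499850,23331) = (499850·499700044999+459·23331·23324000700, 499850·23324000700+23331·499700044999) = (499550134985000450,23317003499766669)

499850 23331
499700044999 23324000700
499550134985000450 23317003499766669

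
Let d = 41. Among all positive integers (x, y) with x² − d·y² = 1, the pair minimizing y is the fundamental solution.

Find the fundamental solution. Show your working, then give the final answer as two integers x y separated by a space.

2049 320

d=41: √d = [6; 2,2,12] (ℓ=3, odd), read p_5/q_5
i=0: a=6 ⇒ p=6, q=1
…
i=2: a=2 ⇒ p=32, q=5
…
i=4: a=2 ⇒ p=826, q=129
i=5: a=2 ⇒ p=2049, q=320
fundamental: x₁=2049, y₁=320  (since 4198401 − 41·102400 = 1)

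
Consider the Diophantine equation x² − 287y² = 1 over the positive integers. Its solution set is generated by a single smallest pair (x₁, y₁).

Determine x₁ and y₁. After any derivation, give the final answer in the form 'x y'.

288 17

√287 → a₀=16, period (1,15,1,32); ℓ=4 even so k=3
k=0  a_k=16  p_k/q_k = 16/1
k=1  a_k=1  p_k/q_k = 17/1
k=2  a_k=15  p_k/q_k = 271/16
k=3  a_k=1  p_k/q_k = 288/17
fundamental: x₁=288, y₁=17  (since 82944 − 287·289 = 1)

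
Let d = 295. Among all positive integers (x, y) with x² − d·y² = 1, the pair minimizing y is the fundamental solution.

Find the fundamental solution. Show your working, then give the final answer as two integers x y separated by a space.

2024999 117900

√295 = [17; 5,1,2,3,2,6,2,3,2,1,5,34, …], period ℓ=12 (even) → k=11
k=0  a_k=17  p_k/q_k = 17/1
k=1  a_k=5  p_k/q_k = 86/5
k=2  a_k=1  p_k/q_k = 103/6
k=3  a_k=2  p_k/q_k = 292/17
k=4  a_k=3  p_k/q_k = 979/57
…
k=7  a_k=2  p_k/q_k = 31208/1817
…
k=10  a_k=1  p_k/q_k = 355517/20699
k=11  a_k=5  p_k/q_k = 2024999/117900
→ (2024999, 117900).  Check: 2024999²=4100620950001, 295·117900²=4100620950000, difference 1.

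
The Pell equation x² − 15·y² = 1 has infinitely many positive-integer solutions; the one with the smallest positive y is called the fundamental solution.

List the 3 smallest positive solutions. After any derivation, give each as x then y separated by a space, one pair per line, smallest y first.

4 1
31 8
244 63

√15 = [3; 1,6, …], period ℓ=2 (even) → k=1
step 0: (3, 1)  from 3·(1,0) + (0,1)
step 1: (4, 1)  from 1·(3,1) + (1,0)
fundamental: x₁=4, y₁=1  (since 16 − 15·1 = 1)
n=2: (4,1)∘(4,1) = (4·4+15·1·1, 4·1+1·4) = (31,8)
n=3: (31,8)∘(4,1) = (4·31+15·1·8, 4·8+1·31) = (244,63)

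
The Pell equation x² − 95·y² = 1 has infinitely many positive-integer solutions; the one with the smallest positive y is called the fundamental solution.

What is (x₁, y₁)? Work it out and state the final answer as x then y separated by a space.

√95 = [9; 1,2,1,18, …], period ℓ=4 (even) → k=3
a_0=9:  p_0=9·1+0=9,  q_0=9·0+1=1
…
a_2=2:  p_2=2·10+9=29,  q_2=2·1+1=3
a_3=1:  p_3=1·29+10=39,  q_3=1·3+1=4
→ (39, 4).  Check: 39²=1521, 95·4²=1520, difference 1.

39 4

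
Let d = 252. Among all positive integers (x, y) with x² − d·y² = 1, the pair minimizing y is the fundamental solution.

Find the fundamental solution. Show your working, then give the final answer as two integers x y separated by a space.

127 8

[15; 1,6,1,30] for √252; ℓ=4 ⇒ convergent index 3
i=0: a=15 ⇒ p=15, q=1
…
i=2: a=6 ⇒ p=111, q=7
i=3: a=1 ⇒ p=127, q=8
(x₁, y₁) = (127, 8);  127² − 252·8² = 1 ✓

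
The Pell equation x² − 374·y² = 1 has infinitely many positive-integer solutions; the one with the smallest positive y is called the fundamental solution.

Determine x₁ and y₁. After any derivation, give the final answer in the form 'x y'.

3365 174

[19; 2,1,18,1,2,38] for √374; ℓ=6 ⇒ convergent index 5
a_0=19:  p_0=19·1+0=19,  q_0=19·0+1=1
a_1=2:  p_1=2·19+1=39,  q_1=2·1+0=2
a_2=1:  p_2=1·39+19=58,  q_2=1·2+1=3
…
a_4=1:  p_4=1·1083+58=1141,  q_4=1·56+3=59
a_5=2:  p_5=2·1141+1083=3365,  q_5=2·59+56=174
→ (3365, 174).  Check: 3365²=11323225, 374·174²=11323224, difference 1.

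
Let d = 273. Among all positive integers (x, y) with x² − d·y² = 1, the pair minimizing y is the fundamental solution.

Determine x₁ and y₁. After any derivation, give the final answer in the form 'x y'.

727 44

d=273: √d = [16; 1,1,10,1,1,32] (ℓ=6, even), read p_5/q_5
k=0  a_k=16  p_k/q_k = 16/1
…
k=2  a_k=1  p_k/q_k = 33/2
k=3  a_k=10  p_k/q_k = 347/21
k=4  a_k=1  p_k/q_k = 380/23
k=5  a_k=1  p_k/q_k = 727/44
(x₁, y₁) = (727, 44);  727² − 273·44² = 1 ✓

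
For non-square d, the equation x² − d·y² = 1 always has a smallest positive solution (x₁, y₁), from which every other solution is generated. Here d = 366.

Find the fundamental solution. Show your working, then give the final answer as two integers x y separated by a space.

[19; 7,1,1,1,2,12,2,1,1,1,7,38] for √366; ℓ=12 ⇒ convergent index 11
k=0  a_k=19  p_k/q_k = 19/1
…
k=4  a_k=1  p_k/q_k = 440/23
…
k=6  a_k=12  p_k/q_k = 14444/755
k=7  a_k=2  p_k/q_k = 30055/1571
k=8  a_k=1  p_k/q_k = 44499/2326
…
k=10  a_k=1  p_k/q_k = 119053/6223
k=11  a_k=7  p_k/q_k = 907925/47458
→ (907925, 47458).  Check: 907925²=824327805625, 366·47458²=824327805624, difference 1.

907925 47458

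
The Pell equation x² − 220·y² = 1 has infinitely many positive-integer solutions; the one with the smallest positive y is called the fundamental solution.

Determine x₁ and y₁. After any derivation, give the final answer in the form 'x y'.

√220 = [14; 1,4,1,28, …], period ℓ=4 (even) → k=3
k=0  a_k=14  p_k/q_k = 14/1
…
k=2  a_k=4  p_k/q_k = 74/5
k=3  a_k=1  p_k/q_k = 89/6
→ (89, 6).  Check: 89²=7921, 220·6²=7920, difference 1.

89 6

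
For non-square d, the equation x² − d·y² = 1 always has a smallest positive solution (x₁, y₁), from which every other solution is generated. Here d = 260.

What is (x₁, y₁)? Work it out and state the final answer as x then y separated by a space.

√260 = [16; 8,32, …], period ℓ=2 (even) → k=1
step 0: (16, 1)  from 16·(1,0) + (0,1)
step 1: (129, 8)  from 8·(16,1) + (1,0)
(x₁, y₁) = (129, 8);  129² − 260·8² = 1 ✓

129 8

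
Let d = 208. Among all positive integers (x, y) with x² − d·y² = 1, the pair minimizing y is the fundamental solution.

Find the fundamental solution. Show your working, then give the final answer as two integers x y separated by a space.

√208 → a₀=14, period (2,2,1,2,2,28); ℓ=6 even so k=5
k=0  a_k=14  p_k/q_k = 14/1
…
k=2  a_k=2  p_k/q_k = 72/5
…
k=4  a_k=2  p_k/q_k = 274/19
k=5  a_k=2  p_k/q_k = 649/45
(x₁, y₁) = (649, 45);  649² − 208·45² = 1 ✓

649 45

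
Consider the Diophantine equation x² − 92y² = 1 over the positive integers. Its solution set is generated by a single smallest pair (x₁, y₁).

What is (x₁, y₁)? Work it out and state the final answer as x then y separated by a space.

1151 120

d=92: √d = [9; 1,1,2,4,2,1,1,18] (ℓ=8, even), read p_7/q_7
i=0: a=9 ⇒ p=9, q=1
i=1: a=1 ⇒ p=10, q=1
…
i=3: a=2 ⇒ p=48, q=5
i=4: a=4 ⇒ p=211, q=22
…
i=6: a=1 ⇒ p=681, q=71
i=7: a=1 ⇒ p=1151, q=120
fundamental: x₁=1151, y₁=120  (since 1324801 − 92·14400 = 1)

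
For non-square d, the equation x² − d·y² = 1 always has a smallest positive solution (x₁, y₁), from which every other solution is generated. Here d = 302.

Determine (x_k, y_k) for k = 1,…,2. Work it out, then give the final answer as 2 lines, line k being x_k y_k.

√302 = [17; 2,1,1,1,4,…,1,2,34, …], period ℓ=16 (even) → k=15
i=0: a=17 ⇒ p=17, q=1
…
i=4: a=1 ⇒ p=139, q=8
…
i=9: a=1 ⇒ p=36581, q=2105
…
i=12: a=1 ⇒ p=574956, q=33085
…
i=14: a=1 ⇒ p=1617193, q=93059
i=15: a=2 ⇒ p=4276623, q=246092
→ (4276623, 246092).  Check: 4276623²=18289504284129, 302·246092²=18289504284128, difference 1.
(4276623+246092√302)^2 = 36579008568257 + 2104885414632√302

4276623 246092
36579008568257 2104885414632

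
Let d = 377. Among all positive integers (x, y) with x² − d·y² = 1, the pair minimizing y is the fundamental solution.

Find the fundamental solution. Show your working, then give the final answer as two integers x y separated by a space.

233 12

√377 = [19; 2,2,2,38, …], period ℓ=4 (even) → k=3
k=0  a_k=19  p_k/q_k = 19/1
…
k=2  a_k=2  p_k/q_k = 97/5
k=3  a_k=2  p_k/q_k = 233/12
fundamental: x₁=233, y₁=12  (since 54289 − 377·144 = 1)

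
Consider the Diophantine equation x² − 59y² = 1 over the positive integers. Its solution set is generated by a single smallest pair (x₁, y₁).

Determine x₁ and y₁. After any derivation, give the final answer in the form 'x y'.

√59 = [7; 1,2,7,2,1,14, …], period ℓ=6 (even) → k=5
step 0: (7, 1)  from 7·(1,0) + (0,1)
…
step 4: (361, 47)  from 2·(169,22) + (23,3)
step 5: (530, 69)  from 1·(361,47) + (169,22)
(x₁, y₁) = (530, 69);  530² − 59·69² = 1 ✓

530 69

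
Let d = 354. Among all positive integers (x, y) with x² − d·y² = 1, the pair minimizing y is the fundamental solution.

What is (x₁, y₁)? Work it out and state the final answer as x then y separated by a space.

√354 = [18; 1,4,2,2,18,2,2,4,1,36, …], period ℓ=10 (even) → k=9
i=0: a=18 ⇒ p=18, q=1
i=1: a=1 ⇒ p=19, q=1
…
i=3: a=2 ⇒ p=207, q=11
i=4: a=2 ⇒ p=508, q=27
i=5: a=18 ⇒ p=9351, q=497
i=6: a=2 ⇒ p=19210, q=1021
i=7: a=2 ⇒ p=47771, q=2539
i=8: a=4 ⇒ p=210294, q=11177
i=9: a=1 ⇒ p=258065, q=13716
fundamental: x₁=258065, y₁=13716  (since 66597544225 − 354·188128656 = 1)

258065 13716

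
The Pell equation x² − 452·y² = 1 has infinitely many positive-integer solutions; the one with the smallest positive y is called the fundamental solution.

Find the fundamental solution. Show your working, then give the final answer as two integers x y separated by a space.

√452 → a₀=21, period (3,1,5,3,10,3,5,1,3,42); ℓ=10 even so k=9
step 0: (21, 1)  from 21·(1,0) + (0,1)
step 1: (64, 3)  from 3·(21,1) + (1,0)
step 2: (85, 4)  from 1·(64,3) + (21,1)
…
step 4: (1552, 73)  from 3·(489,23) + (85,4)
…
step 8: (313483, 14745)  from 1·(263904,12413) + (49579,2332)
step 9: (1204353, 56648)  from 3·(313483,14745) + (263904,12413)
→ (1204353, 56648).  Check: 1204353²=1450466148609, 452·56648²=1450466148608, difference 1.

1204353 56648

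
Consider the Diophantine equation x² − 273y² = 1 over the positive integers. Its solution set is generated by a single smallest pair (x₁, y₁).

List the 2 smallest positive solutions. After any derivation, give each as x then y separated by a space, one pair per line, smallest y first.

d=273: √d = [16; 1,1,10,1,1,32] (ℓ=6, even), read p_5/q_5
i=0: a=16 ⇒ p=16, q=1
i=1: a=1 ⇒ p=17, q=1
i=2: a=1 ⇒ p=33, q=2
i=3: a=10 ⇒ p=347, q=21
i=4: a=1 ⇒ p=380, q=23
i=5: a=1 ⇒ p=727, q=44
→ (727, 44).  Check: 727²=528529, 273·44²=528528, difference 1.
(x_2, y_2) = (727·727 + 273·44·44, 727·44 + 44·727) = (1057057, 63976)

727 44
1057057 63976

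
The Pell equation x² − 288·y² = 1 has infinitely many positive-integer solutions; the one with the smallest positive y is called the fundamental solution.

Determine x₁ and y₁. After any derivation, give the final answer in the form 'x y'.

17 1

√288 → a₀=16, period (1,32); ℓ=2 even so k=1
k=0  a_k=16  p_k/q_k = 16/1
k=1  a_k=1  p_k/q_k = 17/1
(x₁, y₁) = (17, 1);  17² − 288·1² = 1 ✓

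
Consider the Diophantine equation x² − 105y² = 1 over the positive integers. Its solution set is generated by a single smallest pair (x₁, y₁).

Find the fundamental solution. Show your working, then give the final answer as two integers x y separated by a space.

√105 = [10; 4,20, …], period ℓ=2 (even) → k=1
i=0: a=10 ⇒ p=10, q=1
i=1: a=4 ⇒ p=41, q=4
→ (41, 4).  Check: 41²=1681, 105·4²=1680, difference 1.

41 4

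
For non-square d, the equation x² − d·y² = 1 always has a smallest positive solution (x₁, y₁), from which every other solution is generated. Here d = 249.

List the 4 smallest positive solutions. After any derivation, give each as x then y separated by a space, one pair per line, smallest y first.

√249 = [15; 1,3,1,1,5,…,3,1,30, …], period ℓ=16 (even) → k=15
step 0: (15, 1)  from 15·(1,0) + (0,1)
step 1: (16, 1)  from 1·(15,1) + (1,0)
…
step 3: (79, 5)  from 1·(63,4) + (16,1)
…
step 6: (931, 59)  from 1·(789,50) + (142,9)
…
step 13: (1884116, 119401)  from 1·(1017351,64472) + (866765,54929)
step 14: (6669699, 422675)  from 3·(1884116,119401) + (1017351,64472)
step 15: (8553815, 542076)  from 1·(6669699,422675) + (1884116,119401)
fundamental: x₁=8553815, y₁=542076  (since 73167751054225 − 249·293846389776 = 1)
n=2: (8553815,542076)∘(8553815,542076) = (8553815·8553815+249·542076·542076, 8553815·542076+542076·8553815) = (146335502108449,9273635639880)
n=3: (146335502108449,9273635639880)∘(8553815,542076) = (8553815·146335502108449+249·542076·9273635639880, 8553815·9273635639880+542076·146335502108449) = (2503453625935556812055,158649927281879742324)
n=4: (2503453625935556812055,158649927281879742324)∘(8553815,542076) = (8553815·2503453625935556812055+249·542076·158649927281879742324, 8553815·158649927281879742324+542076·2503453625935556812055) = (42828158354663763449114371201,2714124255465295062538692240)

8553815 542076
146335502108449 9273635639880
2503453625935556812055 158649927281879742324
42828158354663763449114371201 2714124255465295062538692240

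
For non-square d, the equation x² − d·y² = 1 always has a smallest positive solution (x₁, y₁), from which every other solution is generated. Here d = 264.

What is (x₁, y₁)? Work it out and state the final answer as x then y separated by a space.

√264 = [16; 4,32, …], period ℓ=2 (even) → k=1
k=0  a_k=16  p_k/q_k = 16/1
k=1  a_k=4  p_k/q_k = 65/4
fundamental: x₁=65, y₁=4  (since 4225 − 264·16 = 1)

65 4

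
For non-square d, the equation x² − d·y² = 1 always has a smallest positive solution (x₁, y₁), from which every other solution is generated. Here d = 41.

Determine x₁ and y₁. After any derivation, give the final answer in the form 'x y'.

[6; 2,2,12] for √41; ℓ=3 ⇒ convergent index 5
i=0: a=6 ⇒ p=6, q=1
i=1: a=2 ⇒ p=13, q=2
i=2: a=2 ⇒ p=32, q=5
i=3: a=12 ⇒ p=397, q=62
i=4: a=2 ⇒ p=826, q=129
i=5: a=2 ⇒ p=2049, q=320
→ (2049, 320).  Check: 2049²=4198401, 41·320²=4198400, difference 1.

2049 320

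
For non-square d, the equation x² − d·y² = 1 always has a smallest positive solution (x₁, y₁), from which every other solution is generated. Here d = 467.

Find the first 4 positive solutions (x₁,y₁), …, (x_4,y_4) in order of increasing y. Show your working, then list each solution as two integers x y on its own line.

d=467: √d = [21; 1,1,1,1,3,…,1,1,42] (ℓ=14, even), read p_13/q_13
a_0=21:  p_0=21·1+0=21,  q_0=21·0+1=1
a_1=1:  p_1=1·21+1=22,  q_1=1·1+0=1
…
a_5=3:  p_5=3·108+65=389,  q_5=3·5+3=18
…
a_12=1:  p_12=1·633697+358232=991929,  q_12=1·29324+16577=45901
a_13=1:  p_13=1·991929+633697=1625626,  q_13=1·45901+29324=75225
→ (1625626, 75225).  Check: 1625626²=2642659891876, 467·75225²=2642659891875, difference 1.
(1625626+75225√467)^2 = 5285319783751 + 244575431700√467
(1625626+75225√467)^3 = 17183906517558380626 + 795176361465413175√467
(1625626+75225√467)^4 = 55869210433019434807260001 + 2585318735566902940613400√467

1625626 75225
5285319783751 244575431700
17183906517558380626 795176361465413175
55869210433019434807260001 2585318735566902940613400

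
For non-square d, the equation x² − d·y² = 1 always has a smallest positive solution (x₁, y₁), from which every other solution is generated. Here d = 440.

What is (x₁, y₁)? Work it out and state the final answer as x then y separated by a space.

21 1

√440 → a₀=20, period (1,40); ℓ=2 even so k=1
k=0  a_k=20  p_k/q_k = 20/1
k=1  a_k=1  p_k/q_k = 21/1
→ (21, 1).  Check: 21²=441, 440·1²=440, difference 1.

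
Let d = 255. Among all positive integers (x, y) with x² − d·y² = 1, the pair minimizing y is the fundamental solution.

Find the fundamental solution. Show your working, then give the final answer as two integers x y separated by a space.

16 1

√255 → a₀=15, period (1,30); ℓ=2 even so k=1
k=0  a_k=15  p_k/q_k = 15/1
k=1  a_k=1  p_k/q_k = 16/1
→ (16, 1).  Check: 16²=256, 255·1²=255, difference 1.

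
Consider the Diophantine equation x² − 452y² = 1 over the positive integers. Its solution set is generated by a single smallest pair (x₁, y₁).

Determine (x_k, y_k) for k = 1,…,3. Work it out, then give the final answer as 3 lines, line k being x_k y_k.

√452 → a₀=21, period (3,1,5,3,10,3,5,1,3,42); ℓ=10 even so k=9
a_0=21:  p_0=21·1+0=21,  q_0=21·0+1=1
a_1=3:  p_1=3·21+1=64,  q_1=3·1+0=3
…
a_3=5:  p_3=5·85+64=489,  q_3=5·4+3=23
a_4=3:  p_4=3·489+85=1552,  q_4=3·23+4=73
…
a_7=5:  p_7=5·49579+16009=263904,  q_7=5·2332+753=12413
a_8=1:  p_8=1·263904+49579=313483,  q_8=1·12413+2332=14745
a_9=3:  p_9=3·313483+263904=1204353,  q_9=3·14745+12413=56648
→ (1204353, 56648).  Check: 1204353²=1450466148609, 452·56648²=1450466148608, difference 1.
n=2: (1204353,56648)∘(1204353,56648) = (1204353·1204353+452·56648·56648, 1204353·56648+56648·1204353) = (2900932297217,136448377488)
n=3: (2900932297217,136448377488)∘(1204353,56648) = (1204353·2900932297217+452·56648·136448377488, 1204353·136448377488+56648·2900932297217) = (6987493029899166849,328664025545553880)

1204353 56648
2900932297217 136448377488
6987493029899166849 328664025545553880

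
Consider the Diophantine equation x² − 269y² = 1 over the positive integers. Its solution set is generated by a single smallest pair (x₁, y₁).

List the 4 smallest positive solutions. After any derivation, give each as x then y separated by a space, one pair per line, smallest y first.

[16; 2,2,32] for √269; ℓ=3 ⇒ convergent index 5
a_0=16:  p_0=16·1+0=16,  q_0=16·0+1=1
…
a_2=2:  p_2=2·33+16=82,  q_2=2·2+1=5
a_3=32:  p_3=32·82+33=2657,  q_3=32·5+2=162
a_4=2:  p_4=2·2657+82=5396,  q_4=2·162+5=329
a_5=2:  p_5=2·5396+2657=13449,  q_5=2·329+162=820
→ (13449, 820).  Check: 13449²=180875601, 269·820²=180875600, difference 1.
k=2:  x_2 = 13449·13449+269·820·820 = 361751201,  y_2 = 13449·820+820·13449 = 22056360
k=3:  x_3 = 13449·361751201+269·820·22056360 = 9730383791049,  y_3 = 13449·22056360+820·361751201 = 593271970460
k=4:  x_4 = 13449·9730383791049+269·820·593271970460 = 261727862849884801,  y_4 = 13449·593271970460+820·9730383791049 = 15957829439376720

13449 820
361751201 22056360
9730383791049 593271970460
261727862849884801 15957829439376720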